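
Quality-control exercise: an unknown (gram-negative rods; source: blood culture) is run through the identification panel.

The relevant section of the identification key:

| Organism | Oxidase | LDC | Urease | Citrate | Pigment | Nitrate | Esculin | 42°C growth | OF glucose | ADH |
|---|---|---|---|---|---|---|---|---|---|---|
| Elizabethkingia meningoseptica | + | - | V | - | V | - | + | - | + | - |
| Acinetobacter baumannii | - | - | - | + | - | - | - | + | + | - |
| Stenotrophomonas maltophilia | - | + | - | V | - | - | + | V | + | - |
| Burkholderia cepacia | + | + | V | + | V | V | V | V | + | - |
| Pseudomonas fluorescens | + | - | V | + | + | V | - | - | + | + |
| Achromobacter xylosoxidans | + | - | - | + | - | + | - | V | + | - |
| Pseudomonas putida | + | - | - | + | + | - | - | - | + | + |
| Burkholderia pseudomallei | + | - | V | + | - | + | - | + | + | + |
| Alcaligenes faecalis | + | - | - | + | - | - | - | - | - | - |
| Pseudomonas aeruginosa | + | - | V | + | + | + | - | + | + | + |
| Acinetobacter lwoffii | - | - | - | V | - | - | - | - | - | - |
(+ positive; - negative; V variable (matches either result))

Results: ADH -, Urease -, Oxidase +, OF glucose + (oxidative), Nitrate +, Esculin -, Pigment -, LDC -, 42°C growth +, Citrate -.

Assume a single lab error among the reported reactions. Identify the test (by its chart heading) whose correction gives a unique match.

Citrate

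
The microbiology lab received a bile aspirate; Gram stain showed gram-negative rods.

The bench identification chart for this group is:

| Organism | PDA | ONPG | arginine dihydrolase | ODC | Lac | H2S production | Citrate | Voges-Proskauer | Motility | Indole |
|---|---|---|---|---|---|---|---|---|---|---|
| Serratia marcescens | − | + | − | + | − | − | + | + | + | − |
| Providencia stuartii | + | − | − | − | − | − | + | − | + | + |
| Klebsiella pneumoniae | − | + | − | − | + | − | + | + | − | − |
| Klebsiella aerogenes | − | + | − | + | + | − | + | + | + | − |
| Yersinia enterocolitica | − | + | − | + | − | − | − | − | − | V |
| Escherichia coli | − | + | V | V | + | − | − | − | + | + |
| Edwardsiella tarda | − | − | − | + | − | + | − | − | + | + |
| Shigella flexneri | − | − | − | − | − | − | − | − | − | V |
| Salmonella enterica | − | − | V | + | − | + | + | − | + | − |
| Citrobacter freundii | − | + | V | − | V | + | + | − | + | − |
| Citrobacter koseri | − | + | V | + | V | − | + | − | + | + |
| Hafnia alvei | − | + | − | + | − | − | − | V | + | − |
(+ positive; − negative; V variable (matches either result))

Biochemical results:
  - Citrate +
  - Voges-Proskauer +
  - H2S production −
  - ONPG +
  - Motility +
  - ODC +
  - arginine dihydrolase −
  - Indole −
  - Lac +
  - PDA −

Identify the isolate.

Klebsiella aerogenes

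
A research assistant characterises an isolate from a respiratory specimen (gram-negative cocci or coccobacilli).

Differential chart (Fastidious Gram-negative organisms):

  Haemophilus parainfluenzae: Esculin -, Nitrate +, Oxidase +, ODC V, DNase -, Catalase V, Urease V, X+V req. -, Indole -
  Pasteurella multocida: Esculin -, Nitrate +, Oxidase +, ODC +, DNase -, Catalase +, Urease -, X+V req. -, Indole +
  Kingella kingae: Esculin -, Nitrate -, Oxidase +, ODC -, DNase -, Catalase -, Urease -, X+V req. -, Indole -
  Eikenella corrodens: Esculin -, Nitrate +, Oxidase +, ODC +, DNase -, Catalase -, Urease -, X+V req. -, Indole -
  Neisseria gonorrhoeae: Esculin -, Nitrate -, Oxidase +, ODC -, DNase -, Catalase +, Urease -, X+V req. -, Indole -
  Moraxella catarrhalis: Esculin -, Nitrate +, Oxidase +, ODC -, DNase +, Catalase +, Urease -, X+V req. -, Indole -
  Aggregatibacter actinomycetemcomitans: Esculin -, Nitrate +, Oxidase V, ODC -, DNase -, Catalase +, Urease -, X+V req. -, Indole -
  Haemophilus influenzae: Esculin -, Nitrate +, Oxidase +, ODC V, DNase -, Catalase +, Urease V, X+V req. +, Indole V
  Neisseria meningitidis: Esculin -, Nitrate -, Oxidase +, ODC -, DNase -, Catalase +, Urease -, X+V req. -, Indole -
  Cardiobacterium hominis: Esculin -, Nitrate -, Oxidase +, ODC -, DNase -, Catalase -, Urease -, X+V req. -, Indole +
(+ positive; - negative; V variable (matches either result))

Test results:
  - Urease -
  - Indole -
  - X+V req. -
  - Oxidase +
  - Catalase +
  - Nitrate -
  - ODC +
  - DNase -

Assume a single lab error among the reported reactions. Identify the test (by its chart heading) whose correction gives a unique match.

Nitrate

As reported, no row in the chart matches all 8 reactions.
Reversing X+V req. → still no organism matches.
Reversing Nitrate (to +) → unique match: Haemophilus parainfluenzae.
Reversing ODC → 2 organisms match (not unique).
Reversing DNase → still no organism matches.
Reversing Urease → still no organism matches.
Reversing Indole → still no organism matches.
Reversing Catalase → still no organism matches.
Reversing Oxidase → still no organism matches.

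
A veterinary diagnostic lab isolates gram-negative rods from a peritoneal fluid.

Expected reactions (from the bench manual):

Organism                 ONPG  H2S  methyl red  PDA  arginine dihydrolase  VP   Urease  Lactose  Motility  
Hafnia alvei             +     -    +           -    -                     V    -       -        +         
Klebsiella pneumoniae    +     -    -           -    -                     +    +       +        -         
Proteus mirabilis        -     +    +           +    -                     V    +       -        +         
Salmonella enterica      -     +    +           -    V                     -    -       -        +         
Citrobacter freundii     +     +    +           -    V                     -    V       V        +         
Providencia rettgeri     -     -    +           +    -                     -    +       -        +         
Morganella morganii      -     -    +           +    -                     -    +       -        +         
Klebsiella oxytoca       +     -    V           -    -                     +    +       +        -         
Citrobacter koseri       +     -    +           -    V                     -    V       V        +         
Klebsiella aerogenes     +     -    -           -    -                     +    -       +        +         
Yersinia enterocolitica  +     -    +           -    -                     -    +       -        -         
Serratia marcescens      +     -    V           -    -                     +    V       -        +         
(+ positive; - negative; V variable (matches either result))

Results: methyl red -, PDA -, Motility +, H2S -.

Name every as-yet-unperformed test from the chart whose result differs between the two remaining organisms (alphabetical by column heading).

H2S -: excludes Proteus mirabilis, Salmonella enterica, Citrobacter freundii — 9 left.
PDA -: excludes Providencia rettgeri, Morganella morganii — 7 left.
methyl red -: excludes Hafnia alvei, Citrobacter koseri, Yersinia enterocolitica — 4 left.
Motility +: excludes Klebsiella pneumoniae, Klebsiella oxytoca — 2 left.
Two candidates remain: Klebsiella aerogenes and Serratia marcescens.
  ONPG: + vs + — same for both, does not separate.
  arginine dihydrolase: - vs - — same for both, does not separate.
  VP: + vs + — same for both, does not separate.
  Urease: - vs V — variable for at least one, does not separate.
  Lactose: Klebsiella aerogenes +, Serratia marcescens - — discriminates.

Lactose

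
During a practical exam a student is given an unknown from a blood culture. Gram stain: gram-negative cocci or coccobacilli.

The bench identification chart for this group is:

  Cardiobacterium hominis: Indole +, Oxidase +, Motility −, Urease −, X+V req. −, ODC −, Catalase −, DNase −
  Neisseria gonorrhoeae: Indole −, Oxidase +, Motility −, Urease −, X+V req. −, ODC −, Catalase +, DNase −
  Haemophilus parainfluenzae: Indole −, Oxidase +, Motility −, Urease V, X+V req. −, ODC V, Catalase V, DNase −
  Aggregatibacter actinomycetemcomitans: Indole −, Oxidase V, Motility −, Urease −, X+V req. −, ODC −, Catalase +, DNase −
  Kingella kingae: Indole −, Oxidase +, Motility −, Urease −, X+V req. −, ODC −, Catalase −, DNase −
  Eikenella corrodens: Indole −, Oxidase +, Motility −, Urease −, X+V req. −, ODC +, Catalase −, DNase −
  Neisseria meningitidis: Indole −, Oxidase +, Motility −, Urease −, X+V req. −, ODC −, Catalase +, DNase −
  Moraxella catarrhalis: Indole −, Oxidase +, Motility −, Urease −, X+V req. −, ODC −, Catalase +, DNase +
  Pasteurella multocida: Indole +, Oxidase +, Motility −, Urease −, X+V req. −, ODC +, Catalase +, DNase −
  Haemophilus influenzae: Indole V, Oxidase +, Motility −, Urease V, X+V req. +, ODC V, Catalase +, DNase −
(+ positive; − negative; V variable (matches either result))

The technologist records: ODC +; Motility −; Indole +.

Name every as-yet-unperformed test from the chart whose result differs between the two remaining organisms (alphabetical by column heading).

X+V req.

Motility −: all 10 remaining candidates are consistent.
Indole +: excludes 7 organisms — 3 left.
ODC +: excludes Cardiobacterium hominis — 2 left.
Two candidates remain: Haemophilus influenzae and Pasteurella multocida.
  Oxidase: + vs + — same for both, does not separate.
  Urease: V vs − — variable for at least one, does not separate.
  X+V req.: Haemophilus influenzae +, Pasteurella multocida − — discriminates.
  Catalase: + vs + — same for both, does not separate.
  DNase: − vs − — same for both, does not separate.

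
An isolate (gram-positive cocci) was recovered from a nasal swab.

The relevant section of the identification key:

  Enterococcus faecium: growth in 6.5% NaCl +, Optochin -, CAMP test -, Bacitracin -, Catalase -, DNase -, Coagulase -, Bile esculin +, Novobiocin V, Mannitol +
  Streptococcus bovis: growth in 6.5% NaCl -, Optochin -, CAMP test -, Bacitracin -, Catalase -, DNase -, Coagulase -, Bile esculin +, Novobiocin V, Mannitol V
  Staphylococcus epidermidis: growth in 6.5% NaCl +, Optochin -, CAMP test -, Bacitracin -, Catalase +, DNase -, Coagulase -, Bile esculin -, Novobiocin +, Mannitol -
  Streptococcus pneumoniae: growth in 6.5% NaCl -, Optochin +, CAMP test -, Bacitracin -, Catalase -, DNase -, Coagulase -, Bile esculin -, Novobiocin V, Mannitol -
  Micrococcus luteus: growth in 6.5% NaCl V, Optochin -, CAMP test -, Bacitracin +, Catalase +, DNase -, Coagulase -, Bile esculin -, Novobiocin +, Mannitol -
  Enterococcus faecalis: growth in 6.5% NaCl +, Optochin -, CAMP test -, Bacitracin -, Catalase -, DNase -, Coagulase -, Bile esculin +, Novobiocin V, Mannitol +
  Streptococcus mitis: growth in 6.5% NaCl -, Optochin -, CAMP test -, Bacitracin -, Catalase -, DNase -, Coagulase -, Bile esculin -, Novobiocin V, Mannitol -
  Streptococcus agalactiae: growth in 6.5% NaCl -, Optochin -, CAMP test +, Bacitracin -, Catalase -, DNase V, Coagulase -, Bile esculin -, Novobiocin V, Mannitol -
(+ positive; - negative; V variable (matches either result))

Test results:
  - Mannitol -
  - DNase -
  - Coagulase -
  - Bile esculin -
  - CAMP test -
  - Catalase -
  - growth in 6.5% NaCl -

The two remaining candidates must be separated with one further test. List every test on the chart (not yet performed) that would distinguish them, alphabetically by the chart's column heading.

Optochin

Catalase -: excludes Staphylococcus epidermidis, Micrococcus luteus — 6 left.
Mannitol -: excludes Enterococcus faecium, Enterococcus faecalis — 4 left.
Coagulase -: all 4 remaining candidates are consistent.
DNase -: all 4 remaining candidates are consistent.
CAMP test -: excludes Streptococcus agalactiae — 3 left.
growth in 6.5% NaCl -: all 3 remaining candidates are consistent.
Bile esculin -: excludes Streptococcus bovis — 2 left.
Two candidates remain: Streptococcus mitis and Streptococcus pneumoniae.
  Optochin: Streptococcus mitis -, Streptococcus pneumoniae + — discriminates.
  Bacitracin: - vs - — same for both, does not separate.
  Novobiocin: V vs V — variable for at least one, does not separate.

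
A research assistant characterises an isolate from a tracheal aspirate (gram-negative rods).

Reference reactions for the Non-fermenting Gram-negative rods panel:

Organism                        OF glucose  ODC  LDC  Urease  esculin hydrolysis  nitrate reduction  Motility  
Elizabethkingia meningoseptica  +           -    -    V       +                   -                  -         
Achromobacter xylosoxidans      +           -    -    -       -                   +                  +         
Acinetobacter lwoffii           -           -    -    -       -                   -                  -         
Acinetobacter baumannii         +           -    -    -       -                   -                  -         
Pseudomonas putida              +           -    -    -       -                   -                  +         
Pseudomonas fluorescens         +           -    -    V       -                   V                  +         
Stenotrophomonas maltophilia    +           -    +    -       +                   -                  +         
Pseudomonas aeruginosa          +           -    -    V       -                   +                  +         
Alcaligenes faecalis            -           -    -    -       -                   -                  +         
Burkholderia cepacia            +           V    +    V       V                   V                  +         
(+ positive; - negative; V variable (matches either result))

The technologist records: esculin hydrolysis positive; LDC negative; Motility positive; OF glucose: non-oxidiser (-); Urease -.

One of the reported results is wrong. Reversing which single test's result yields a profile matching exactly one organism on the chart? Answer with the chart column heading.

As reported, no row in the chart matches all 5 reactions.
Reversing OF glucose → still no organism matches.
Reversing LDC → still no organism matches.
Reversing esculin hydrolysis (to -) → unique match: Alcaligenes faecalis.
Reversing Urease → still no organism matches.
Reversing Motility → still no organism matches.

esculin hydrolysis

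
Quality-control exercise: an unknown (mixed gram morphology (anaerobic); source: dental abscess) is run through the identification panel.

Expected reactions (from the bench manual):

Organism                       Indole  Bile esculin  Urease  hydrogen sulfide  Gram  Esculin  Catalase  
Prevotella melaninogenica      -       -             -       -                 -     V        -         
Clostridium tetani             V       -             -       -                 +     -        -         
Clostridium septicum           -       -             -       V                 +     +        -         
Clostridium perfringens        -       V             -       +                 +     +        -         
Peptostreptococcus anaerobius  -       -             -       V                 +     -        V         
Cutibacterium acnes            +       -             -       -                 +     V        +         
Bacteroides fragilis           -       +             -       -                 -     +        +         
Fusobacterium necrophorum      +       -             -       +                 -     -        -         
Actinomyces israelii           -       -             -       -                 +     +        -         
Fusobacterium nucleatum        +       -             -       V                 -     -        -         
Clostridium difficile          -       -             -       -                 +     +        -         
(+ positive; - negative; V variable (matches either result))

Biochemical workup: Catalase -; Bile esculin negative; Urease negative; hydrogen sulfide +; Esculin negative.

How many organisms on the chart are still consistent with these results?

3

Catalase -: excludes Cutibacterium acnes, Bacteroides fragilis — 9 left.
hydrogen sulfide +: excludes Prevotella melaninogenica, Clostridium tetani, Actinomyces israelii, Clostridium difficile — 5 left.
Bile esculin -: all 5 remaining candidates are consistent.
Urease -: all 5 remaining candidates are consistent.
Esculin -: excludes Clostridium septicum, Clostridium perfringens — 3 left.
Still consistent: Fusobacterium necrophorum, Fusobacterium nucleatum, Peptostreptococcus anaerobius.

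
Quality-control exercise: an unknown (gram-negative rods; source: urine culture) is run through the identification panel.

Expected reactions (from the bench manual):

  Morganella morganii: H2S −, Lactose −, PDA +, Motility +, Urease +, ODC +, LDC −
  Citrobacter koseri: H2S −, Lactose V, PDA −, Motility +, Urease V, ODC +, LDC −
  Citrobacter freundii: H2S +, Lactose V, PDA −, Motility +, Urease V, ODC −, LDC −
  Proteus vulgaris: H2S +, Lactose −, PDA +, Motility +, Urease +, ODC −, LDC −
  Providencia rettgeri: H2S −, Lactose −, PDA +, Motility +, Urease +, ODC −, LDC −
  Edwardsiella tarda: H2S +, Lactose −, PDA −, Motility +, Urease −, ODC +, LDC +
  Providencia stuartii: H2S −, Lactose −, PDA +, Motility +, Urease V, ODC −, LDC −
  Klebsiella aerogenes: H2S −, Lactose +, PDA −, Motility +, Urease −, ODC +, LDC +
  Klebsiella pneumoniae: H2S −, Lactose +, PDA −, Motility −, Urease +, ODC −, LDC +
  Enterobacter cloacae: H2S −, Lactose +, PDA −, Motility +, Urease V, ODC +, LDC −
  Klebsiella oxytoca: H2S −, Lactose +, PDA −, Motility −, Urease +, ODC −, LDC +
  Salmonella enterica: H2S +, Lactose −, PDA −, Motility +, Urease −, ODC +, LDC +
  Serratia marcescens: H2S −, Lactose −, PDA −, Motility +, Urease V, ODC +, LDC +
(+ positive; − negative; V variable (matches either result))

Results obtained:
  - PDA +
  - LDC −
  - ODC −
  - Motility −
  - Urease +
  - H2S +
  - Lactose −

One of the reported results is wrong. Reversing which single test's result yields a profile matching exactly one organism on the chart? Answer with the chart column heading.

Motility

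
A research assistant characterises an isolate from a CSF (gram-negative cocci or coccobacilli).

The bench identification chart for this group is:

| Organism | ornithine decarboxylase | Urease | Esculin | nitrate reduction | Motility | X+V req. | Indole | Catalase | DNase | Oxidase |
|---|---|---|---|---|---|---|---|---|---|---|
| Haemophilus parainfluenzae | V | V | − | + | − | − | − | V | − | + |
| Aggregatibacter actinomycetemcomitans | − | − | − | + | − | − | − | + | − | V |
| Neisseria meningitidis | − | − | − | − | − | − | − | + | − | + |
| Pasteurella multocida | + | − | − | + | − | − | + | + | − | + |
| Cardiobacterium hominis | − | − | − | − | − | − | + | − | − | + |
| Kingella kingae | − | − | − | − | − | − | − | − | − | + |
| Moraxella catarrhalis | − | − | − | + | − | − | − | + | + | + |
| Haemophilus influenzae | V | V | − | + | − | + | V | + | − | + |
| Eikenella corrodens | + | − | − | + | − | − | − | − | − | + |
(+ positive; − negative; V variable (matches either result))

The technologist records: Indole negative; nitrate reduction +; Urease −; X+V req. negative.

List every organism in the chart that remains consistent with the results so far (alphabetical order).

Aggregatibacter actinomycetemcomitans, Eikenella corrodens, Haemophilus parainfluenzae, Moraxella catarrhalis

Urease −: all 9 remaining candidates are consistent.
X+V req. −: excludes Haemophilus influenzae — 8 left.
nitrate reduction +: excludes Neisseria meningitidis, Cardiobacterium hominis, Kingella kingae — 5 left.
Indole −: excludes Pasteurella multocida — 4 left.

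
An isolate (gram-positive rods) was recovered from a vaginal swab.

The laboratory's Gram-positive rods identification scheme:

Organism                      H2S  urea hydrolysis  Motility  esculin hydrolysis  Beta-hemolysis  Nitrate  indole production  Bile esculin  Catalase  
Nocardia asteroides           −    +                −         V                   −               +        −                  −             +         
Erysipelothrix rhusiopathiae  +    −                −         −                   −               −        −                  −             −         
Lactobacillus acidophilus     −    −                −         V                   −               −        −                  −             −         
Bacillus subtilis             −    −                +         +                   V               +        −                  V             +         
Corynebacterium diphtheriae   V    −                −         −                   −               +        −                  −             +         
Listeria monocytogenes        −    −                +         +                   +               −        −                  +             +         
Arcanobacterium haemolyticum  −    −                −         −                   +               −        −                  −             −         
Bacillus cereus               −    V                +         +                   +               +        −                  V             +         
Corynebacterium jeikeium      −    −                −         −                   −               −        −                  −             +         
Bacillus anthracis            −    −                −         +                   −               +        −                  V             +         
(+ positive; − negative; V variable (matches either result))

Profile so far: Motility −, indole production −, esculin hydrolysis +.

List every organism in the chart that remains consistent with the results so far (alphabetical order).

Motility −: excludes Bacillus subtilis, Listeria monocytogenes, Bacillus cereus — 7 left.
esculin hydrolysis +: excludes Erysipelothrix rhusiopathiae, Corynebacterium diphtheriae, Arcanobacterium haemolyticum, Corynebacterium jeikeium — 3 left.
indole production −: all 3 remaining candidates are consistent.

Bacillus anthracis, Lactobacillus acidophilus, Nocardia asteroides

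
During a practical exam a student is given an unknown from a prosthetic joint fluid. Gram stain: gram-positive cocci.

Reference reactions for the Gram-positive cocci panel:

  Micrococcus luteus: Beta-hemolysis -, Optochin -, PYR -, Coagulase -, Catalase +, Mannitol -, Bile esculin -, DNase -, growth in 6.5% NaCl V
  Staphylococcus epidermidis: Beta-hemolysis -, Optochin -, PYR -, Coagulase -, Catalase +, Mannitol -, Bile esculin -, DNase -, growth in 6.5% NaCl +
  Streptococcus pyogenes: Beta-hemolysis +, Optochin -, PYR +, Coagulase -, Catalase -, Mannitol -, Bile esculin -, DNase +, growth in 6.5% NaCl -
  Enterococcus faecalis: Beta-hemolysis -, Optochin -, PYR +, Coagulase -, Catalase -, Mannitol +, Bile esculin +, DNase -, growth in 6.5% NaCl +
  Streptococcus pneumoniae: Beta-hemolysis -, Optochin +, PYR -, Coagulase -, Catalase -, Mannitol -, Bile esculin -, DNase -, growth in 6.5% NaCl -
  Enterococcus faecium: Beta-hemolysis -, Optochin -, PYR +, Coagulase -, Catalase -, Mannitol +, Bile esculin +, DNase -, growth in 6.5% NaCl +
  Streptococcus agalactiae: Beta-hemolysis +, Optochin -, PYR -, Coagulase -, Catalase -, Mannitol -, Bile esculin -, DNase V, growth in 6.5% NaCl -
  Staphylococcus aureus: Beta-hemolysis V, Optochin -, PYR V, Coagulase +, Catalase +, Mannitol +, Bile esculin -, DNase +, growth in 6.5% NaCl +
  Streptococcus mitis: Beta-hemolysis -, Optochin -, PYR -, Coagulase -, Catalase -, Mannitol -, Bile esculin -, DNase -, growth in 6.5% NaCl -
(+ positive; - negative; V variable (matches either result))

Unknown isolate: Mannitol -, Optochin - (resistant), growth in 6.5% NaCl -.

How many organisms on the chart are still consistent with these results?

growth in 6.5% NaCl -: excludes Staphylococcus epidermidis, Enterococcus faecalis, Enterococcus faecium, Staphylococcus aureus — 5 left.
Mannitol -: all 5 remaining candidates are consistent.
Optochin -: excludes Streptococcus pneumoniae — 4 left.
Still consistent: Micrococcus luteus, Streptococcus agalactiae, Streptococcus mitis, Streptococcus pyogenes.

4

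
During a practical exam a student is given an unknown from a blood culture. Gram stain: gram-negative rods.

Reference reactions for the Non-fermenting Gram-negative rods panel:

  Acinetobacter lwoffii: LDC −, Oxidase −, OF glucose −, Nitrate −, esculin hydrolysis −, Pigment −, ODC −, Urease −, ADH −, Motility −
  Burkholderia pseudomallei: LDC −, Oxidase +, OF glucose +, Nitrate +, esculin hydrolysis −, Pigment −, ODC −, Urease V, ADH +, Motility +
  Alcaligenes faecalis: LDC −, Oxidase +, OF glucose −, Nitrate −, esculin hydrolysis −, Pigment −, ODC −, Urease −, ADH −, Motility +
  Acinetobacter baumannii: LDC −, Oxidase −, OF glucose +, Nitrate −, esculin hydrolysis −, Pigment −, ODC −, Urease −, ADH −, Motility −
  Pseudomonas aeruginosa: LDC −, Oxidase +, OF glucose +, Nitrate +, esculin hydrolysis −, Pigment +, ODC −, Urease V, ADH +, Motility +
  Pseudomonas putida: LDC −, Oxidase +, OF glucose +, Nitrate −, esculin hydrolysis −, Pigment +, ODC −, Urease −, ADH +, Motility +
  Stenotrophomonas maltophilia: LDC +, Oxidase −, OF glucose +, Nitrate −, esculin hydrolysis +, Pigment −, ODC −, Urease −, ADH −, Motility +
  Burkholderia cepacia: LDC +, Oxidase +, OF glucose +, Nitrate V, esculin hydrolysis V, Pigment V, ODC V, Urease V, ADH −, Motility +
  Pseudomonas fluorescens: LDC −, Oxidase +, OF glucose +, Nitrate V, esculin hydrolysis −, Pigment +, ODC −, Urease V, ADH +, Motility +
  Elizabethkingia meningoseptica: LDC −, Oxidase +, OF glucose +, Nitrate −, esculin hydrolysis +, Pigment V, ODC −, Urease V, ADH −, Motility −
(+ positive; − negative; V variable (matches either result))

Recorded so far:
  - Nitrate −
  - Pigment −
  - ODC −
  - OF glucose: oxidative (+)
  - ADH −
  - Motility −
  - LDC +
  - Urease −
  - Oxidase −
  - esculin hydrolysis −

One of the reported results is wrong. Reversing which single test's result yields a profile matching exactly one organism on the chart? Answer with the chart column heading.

LDC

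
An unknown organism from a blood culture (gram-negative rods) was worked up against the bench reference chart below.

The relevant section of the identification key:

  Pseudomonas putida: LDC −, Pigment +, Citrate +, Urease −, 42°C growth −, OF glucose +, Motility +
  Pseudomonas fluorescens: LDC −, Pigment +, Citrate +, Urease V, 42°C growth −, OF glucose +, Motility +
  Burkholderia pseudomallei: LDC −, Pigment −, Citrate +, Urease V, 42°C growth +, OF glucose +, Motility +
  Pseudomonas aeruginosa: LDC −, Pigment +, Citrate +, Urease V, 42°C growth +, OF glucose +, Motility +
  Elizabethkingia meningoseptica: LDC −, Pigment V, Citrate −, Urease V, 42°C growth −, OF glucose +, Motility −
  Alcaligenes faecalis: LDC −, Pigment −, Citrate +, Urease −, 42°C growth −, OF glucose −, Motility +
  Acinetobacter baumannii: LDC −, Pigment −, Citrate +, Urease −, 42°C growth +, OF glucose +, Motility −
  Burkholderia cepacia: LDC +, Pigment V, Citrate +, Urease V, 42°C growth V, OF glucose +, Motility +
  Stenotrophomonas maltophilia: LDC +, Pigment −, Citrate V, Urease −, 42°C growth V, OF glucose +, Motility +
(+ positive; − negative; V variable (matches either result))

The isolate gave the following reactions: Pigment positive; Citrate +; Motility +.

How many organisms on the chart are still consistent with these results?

4

Citrate +: excludes Elizabethkingia meningoseptica — 8 left.
Motility +: excludes Acinetobacter baumannii — 7 left.
Pigment +: excludes Burkholderia pseudomallei, Alcaligenes faecalis, Stenotrophomonas maltophilia — 4 left.
Still consistent: Burkholderia cepacia, Pseudomonas aeruginosa, Pseudomonas fluorescens, Pseudomonas putida.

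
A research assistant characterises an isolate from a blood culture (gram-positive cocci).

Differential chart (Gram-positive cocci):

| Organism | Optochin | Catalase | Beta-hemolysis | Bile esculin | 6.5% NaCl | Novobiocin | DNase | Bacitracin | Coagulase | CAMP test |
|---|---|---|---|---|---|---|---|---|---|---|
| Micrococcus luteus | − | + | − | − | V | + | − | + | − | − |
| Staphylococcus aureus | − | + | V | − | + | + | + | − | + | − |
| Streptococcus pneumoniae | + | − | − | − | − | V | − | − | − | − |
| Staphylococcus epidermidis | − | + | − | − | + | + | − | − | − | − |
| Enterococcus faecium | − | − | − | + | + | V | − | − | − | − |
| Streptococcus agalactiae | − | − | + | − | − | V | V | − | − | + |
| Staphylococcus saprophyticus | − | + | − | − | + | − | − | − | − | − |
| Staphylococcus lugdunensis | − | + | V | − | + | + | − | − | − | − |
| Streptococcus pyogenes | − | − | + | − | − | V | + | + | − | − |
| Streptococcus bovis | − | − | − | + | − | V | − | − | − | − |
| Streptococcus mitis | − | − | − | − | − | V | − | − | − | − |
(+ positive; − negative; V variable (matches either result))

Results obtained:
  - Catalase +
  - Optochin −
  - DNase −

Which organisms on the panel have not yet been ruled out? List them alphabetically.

Micrococcus luteus, Staphylococcus epidermidis, Staphylococcus lugdunensis, Staphylococcus saprophyticus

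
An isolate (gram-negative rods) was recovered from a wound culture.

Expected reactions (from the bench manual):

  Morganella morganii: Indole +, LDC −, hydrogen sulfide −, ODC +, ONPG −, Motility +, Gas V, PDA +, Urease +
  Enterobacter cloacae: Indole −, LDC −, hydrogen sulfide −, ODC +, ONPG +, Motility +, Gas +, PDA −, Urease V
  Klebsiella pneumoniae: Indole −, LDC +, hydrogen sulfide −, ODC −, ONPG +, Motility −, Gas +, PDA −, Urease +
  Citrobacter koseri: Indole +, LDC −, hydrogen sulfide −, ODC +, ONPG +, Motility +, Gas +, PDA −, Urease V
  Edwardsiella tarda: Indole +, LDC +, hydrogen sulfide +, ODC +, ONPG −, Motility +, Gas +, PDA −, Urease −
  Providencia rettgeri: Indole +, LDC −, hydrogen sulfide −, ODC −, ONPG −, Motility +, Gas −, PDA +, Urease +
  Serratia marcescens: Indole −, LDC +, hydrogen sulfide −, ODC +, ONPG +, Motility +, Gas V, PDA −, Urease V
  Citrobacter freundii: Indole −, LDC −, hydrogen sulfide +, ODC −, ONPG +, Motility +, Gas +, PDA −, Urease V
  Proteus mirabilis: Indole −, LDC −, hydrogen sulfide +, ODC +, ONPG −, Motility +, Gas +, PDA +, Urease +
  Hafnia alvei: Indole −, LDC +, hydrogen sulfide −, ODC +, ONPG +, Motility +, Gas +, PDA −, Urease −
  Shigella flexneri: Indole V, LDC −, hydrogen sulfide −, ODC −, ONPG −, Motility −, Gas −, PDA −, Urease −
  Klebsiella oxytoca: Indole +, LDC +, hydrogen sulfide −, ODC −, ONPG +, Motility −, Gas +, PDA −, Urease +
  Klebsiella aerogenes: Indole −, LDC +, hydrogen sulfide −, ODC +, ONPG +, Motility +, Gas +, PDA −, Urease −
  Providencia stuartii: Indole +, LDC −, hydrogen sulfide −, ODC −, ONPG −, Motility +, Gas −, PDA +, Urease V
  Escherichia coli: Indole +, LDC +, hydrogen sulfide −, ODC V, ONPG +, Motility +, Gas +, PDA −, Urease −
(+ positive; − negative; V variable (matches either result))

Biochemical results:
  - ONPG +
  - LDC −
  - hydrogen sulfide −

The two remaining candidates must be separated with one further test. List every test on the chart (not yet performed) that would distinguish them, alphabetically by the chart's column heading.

LDC −: excludes 7 organisms — 8 left.
ONPG +: excludes 5 organisms — 3 left.
hydrogen sulfide −: excludes Citrobacter freundii — 2 left.
Two candidates remain: Citrobacter koseri and Enterobacter cloacae.
  Indole: Citrobacter koseri +, Enterobacter cloacae − — discriminates.
  ODC: + vs + — same for both, does not separate.
  Motility: + vs + — same for both, does not separate.
  Gas: + vs + — same for both, does not separate.
  PDA: − vs − — same for both, does not separate.
  Urease: V vs V — variable for at least one, does not separate.

Indole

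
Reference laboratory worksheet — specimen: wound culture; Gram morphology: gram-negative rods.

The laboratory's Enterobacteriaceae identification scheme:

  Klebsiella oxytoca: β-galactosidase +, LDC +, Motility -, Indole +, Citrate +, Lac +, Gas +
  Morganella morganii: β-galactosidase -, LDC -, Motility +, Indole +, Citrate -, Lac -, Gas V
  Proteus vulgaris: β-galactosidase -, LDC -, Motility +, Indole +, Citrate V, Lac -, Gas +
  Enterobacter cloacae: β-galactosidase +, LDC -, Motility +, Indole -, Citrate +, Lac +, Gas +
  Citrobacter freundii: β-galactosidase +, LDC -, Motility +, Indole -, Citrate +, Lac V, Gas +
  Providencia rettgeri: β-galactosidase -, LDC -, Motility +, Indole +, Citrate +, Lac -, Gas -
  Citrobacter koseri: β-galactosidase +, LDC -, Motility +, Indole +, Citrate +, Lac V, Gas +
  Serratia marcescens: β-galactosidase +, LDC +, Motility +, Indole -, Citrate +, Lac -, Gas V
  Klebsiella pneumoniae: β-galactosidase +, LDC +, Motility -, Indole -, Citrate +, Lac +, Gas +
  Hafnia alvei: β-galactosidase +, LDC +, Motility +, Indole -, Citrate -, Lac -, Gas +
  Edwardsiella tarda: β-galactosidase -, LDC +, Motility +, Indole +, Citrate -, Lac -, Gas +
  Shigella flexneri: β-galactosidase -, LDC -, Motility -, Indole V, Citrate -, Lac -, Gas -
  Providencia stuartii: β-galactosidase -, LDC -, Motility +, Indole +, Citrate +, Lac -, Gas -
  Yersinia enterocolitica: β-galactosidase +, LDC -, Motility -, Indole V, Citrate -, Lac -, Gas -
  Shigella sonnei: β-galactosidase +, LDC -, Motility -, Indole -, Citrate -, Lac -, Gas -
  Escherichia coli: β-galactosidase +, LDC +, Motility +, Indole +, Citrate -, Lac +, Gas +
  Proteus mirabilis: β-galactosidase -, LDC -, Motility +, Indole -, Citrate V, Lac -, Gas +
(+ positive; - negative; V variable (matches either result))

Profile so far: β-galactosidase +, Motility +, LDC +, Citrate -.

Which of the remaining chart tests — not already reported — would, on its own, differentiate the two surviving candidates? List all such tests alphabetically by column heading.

LDC +: excludes 11 organisms — 6 left.
Motility +: excludes Klebsiella oxytoca, Klebsiella pneumoniae — 4 left.
β-galactosidase +: excludes Edwardsiella tarda — 3 left.
Citrate -: excludes Serratia marcescens — 2 left.
Two candidates remain: Escherichia coli and Hafnia alvei.
  Indole: Escherichia coli +, Hafnia alvei - — discriminates.
  Lac: Escherichia coli +, Hafnia alvei - — discriminates.
  Gas: + vs + — same for both, does not separate.

Indole, Lac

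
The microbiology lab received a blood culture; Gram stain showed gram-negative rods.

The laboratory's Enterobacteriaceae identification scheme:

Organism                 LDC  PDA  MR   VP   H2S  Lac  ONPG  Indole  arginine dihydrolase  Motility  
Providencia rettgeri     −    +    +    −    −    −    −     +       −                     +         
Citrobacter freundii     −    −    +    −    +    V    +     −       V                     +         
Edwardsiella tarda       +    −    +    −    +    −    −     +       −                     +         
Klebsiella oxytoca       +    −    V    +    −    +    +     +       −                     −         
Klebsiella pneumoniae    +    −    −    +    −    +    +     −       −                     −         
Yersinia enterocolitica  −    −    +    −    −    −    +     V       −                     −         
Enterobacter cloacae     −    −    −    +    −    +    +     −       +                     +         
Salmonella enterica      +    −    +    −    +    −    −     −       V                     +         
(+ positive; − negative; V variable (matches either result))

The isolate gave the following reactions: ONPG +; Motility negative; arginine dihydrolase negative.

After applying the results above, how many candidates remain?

arginine dihydrolase −: excludes Enterobacter cloacae — 7 left.
ONPG +: excludes Providencia rettgeri, Edwardsiella tarda, Salmonella enterica — 4 left.
Motility −: excludes Citrobacter freundii — 3 left.
Still consistent: Klebsiella oxytoca, Klebsiella pneumoniae, Yersinia enterocolitica.

3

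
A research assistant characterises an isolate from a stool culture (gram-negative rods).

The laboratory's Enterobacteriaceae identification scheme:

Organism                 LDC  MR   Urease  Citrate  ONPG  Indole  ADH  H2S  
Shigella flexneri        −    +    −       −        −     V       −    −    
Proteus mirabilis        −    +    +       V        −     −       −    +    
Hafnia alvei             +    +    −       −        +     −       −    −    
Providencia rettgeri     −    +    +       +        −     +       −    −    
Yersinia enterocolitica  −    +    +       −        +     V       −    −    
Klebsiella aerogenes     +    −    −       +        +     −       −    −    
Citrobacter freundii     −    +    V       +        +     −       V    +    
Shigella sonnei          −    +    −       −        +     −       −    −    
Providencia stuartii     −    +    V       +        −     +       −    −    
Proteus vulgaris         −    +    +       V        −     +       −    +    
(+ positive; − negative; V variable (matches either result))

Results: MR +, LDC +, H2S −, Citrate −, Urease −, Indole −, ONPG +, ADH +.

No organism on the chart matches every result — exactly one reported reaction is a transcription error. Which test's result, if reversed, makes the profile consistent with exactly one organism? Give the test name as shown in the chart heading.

As reported, no row in the chart matches all 8 reactions.
Reversing ONPG → still no organism matches.
Reversing Citrate → still no organism matches.
Reversing H2S → still no organism matches.
Reversing LDC → still no organism matches.
Reversing Urease → still no organism matches.
Reversing MR → still no organism matches.
Reversing ADH (to −) → unique match: Hafnia alvei.
Reversing Indole → still no organism matches.

ADH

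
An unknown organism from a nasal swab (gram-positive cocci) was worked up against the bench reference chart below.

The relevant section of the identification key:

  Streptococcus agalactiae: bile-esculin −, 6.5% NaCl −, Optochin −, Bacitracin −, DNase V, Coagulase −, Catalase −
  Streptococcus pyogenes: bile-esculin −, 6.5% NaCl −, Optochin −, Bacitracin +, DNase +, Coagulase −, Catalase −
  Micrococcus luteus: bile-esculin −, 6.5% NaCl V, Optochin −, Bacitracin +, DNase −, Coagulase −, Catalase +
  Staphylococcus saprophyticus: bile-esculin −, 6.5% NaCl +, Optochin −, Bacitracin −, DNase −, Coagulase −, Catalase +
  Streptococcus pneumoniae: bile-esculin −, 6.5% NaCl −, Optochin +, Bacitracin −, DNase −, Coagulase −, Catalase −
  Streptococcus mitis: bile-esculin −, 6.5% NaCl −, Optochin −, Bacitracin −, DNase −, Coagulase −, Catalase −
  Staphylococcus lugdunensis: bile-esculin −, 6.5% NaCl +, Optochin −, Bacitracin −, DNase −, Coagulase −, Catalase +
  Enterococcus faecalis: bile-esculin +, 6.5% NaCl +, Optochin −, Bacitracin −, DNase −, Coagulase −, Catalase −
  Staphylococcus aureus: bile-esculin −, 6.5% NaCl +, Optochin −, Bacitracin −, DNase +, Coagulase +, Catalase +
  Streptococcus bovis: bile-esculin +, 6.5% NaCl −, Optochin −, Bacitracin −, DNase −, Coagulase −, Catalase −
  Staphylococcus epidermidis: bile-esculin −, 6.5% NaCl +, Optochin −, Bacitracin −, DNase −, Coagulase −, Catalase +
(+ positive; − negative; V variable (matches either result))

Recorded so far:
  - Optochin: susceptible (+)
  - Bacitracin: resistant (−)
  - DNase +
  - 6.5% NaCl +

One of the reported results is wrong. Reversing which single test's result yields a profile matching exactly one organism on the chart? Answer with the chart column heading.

Optochin

As reported, no row in the chart matches all 4 reactions.
Reversing 6.5% NaCl → still no organism matches.
Reversing Bacitracin → still no organism matches.
Reversing Optochin (to −) → unique match: Staphylococcus aureus.
Reversing DNase → still no organism matches.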